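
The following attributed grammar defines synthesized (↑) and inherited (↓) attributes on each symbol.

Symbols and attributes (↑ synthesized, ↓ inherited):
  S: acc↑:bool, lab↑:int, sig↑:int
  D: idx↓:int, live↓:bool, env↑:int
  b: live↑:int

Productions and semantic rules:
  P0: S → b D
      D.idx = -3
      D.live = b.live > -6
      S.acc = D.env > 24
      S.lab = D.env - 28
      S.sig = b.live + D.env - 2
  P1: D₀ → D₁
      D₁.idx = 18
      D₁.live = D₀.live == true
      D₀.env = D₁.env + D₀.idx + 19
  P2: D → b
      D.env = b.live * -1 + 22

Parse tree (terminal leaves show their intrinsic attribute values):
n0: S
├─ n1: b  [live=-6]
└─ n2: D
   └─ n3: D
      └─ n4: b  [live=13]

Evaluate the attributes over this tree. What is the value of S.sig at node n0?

1. n1.live = -6  [terminal]
2. n2.idx = -3  [-3]
3. n2.live = false  [b.live > -6]
4. n3.idx = 18  [18]
5. n3.live = false  [D₀.live == true]
6. n4.live = 13  [terminal]
7. n3.env = 9  [b.live * -1 + 22]
8. n2.env = 25  [D₁.env + D₀.idx + 19]
9. n0.acc = true  [D.env > 24]
10. n0.lab = -3  [D.env - 28]
11. n0.sig = 17  [b.live + D.env - 2]

17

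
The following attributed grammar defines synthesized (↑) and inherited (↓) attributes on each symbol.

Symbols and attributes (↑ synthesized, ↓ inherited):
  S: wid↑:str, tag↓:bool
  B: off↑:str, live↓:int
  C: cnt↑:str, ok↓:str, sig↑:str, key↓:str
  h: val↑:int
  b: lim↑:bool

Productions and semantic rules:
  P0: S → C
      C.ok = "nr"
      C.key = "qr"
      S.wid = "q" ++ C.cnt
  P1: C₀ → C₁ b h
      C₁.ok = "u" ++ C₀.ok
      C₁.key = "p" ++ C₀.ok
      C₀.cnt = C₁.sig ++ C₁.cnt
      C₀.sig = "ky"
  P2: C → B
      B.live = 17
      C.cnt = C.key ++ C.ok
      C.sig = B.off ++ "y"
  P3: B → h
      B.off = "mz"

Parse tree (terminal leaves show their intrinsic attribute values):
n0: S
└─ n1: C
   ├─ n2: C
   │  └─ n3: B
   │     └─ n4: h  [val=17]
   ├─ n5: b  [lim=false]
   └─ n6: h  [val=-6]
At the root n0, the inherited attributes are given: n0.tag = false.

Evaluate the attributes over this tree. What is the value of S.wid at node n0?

1. n0.tag = false  [given at root]
2. n1.ok = "nr"  ["nr"]
3. n1.key = "qr"  ["qr"]
4. n2.ok = "unr"  ["u" ++ C₀.ok]
5. n2.key = "pnr"  ["p" ++ C₀.ok]
6. n3.live = 17  [17]
7. n4.val = 17  [terminal]
8. n3.off = "mz"  ["mz"]
9. n2.cnt = "pnrunr"  [C.key ++ C.ok]
10. n2.sig = "mzy"  [B.off ++ "y"]
11. n5.lim = false  [terminal]
12. n6.val = -6  [terminal]
13. n1.cnt = "mzypnrunr"  [C₁.sig ++ C₁.cnt]
14. n1.sig = "ky"  ["ky"]
15. n0.wid = "qmzypnrunr"  ["q" ++ C.cnt]

"qmzypnrunr"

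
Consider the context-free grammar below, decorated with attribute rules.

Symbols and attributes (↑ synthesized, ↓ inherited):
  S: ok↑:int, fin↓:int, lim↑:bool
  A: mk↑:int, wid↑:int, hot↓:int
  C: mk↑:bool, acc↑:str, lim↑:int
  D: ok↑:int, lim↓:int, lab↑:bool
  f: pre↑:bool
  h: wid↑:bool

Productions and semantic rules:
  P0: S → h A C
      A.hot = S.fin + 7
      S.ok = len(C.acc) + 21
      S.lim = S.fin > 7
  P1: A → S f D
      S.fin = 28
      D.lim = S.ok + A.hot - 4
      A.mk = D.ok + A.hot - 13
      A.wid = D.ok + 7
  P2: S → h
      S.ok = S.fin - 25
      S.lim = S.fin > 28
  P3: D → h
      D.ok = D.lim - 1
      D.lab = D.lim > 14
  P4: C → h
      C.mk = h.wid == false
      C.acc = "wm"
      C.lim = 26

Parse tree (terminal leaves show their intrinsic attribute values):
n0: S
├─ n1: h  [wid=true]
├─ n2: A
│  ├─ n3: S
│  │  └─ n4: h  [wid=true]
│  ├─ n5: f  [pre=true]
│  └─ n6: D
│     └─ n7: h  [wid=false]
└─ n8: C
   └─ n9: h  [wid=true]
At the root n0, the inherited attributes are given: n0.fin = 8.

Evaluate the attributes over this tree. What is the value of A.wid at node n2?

20

1. n0.fin = 8  [given at root]
2. n1.wid = true  [terminal]
3. n2.hot = 15  [S.fin + 7]
4. n3.fin = 28  [28]
5. n4.wid = true  [terminal]
6. n3.ok = 3  [S.fin - 25]
7. n3.lim = false  [S.fin > 28]
8. n5.pre = true  [terminal]
9. n6.lim = 14  [S.ok + A.hot - 4]
10. n7.wid = false  [terminal]
11. n6.ok = 13  [D.lim - 1]
12. n6.lab = false  [D.lim > 14]
13. n2.mk = 15  [D.ok + A.hot - 13]
14. n2.wid = 20  [D.ok + 7]
15. n9.wid = true  [terminal]
16. n8.mk = false  [h.wid == false]
17. n8.acc = "wm"  ["wm"]
18. n8.lim = 26  [26]
19. n0.ok = 23  [len(C.acc) + 21]
20. n0.lim = true  [S.fin > 7]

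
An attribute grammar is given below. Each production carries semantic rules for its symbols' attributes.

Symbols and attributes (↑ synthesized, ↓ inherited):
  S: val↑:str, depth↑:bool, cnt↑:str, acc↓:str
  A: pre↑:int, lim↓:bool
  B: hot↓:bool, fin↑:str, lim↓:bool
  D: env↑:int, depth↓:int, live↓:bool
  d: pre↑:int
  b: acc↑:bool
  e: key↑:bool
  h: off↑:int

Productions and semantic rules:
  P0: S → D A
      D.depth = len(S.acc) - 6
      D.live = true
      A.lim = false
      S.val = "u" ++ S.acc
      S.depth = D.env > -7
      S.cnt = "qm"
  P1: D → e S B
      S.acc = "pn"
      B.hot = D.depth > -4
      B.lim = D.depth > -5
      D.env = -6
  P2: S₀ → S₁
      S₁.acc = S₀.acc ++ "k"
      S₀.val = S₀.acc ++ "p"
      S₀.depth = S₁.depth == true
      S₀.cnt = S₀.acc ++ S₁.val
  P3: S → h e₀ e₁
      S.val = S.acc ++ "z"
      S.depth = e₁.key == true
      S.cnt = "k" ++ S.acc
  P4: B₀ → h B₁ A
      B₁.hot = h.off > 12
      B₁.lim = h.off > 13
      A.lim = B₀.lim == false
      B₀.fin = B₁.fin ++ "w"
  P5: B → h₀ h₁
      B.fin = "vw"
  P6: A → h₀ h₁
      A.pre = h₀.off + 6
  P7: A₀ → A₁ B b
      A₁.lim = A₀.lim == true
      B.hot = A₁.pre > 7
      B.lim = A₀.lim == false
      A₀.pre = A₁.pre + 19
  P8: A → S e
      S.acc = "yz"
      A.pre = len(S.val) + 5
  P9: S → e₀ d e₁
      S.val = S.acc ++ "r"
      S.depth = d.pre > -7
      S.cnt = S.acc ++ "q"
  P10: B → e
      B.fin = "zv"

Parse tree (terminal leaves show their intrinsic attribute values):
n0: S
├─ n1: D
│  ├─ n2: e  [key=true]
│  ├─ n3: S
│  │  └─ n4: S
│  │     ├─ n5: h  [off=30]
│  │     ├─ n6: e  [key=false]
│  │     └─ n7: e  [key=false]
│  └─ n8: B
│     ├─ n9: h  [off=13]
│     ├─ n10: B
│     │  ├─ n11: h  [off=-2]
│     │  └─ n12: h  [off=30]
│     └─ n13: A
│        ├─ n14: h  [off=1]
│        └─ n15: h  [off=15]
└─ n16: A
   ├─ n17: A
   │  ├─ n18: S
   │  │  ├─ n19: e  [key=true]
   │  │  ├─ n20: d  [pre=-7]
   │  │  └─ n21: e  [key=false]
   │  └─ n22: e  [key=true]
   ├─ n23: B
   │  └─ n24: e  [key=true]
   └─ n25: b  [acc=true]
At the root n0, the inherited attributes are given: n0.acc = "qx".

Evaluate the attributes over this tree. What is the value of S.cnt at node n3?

1. n0.acc = "qx"  [given at root]
2. n1.depth = -4  [len(S.acc) - 6]
3. n1.live = true  [true]
4. n2.key = true  [terminal]
5. n3.acc = "pn"  ["pn"]
6. n4.acc = "pnk"  [S₀.acc ++ "k"]
7. n5.off = 30  [terminal]
8. n6.key = false  [terminal]
9. n7.key = false  [terminal]
10. n4.val = "pnkz"  [S.acc ++ "z"]
11. n4.depth = false  [e₁.key == true]
12. n4.cnt = "kpnk"  ["k" ++ S.acc]
13. n3.val = "pnp"  [S₀.acc ++ "p"]
14. n3.depth = false  [S₁.depth == true]
15. n3.cnt = "pnpnkz"  [S₀.acc ++ S₁.val]
16. n8.hot = false  [D.depth > -4]
17. n8.lim = true  [D.depth > -5]
18. n9.off = 13  [terminal]
19. n10.hot = true  [h.off > 12]
20. n10.lim = false  [h.off > 13]
21. n11.off = -2  [terminal]
22. n12.off = 30  [terminal]
23. n10.fin = "vw"  ["vw"]
24. n13.lim = false  [B₀.lim == false]
25. n14.off = 1  [terminal]
26. n15.off = 15  [terminal]
27. n13.pre = 7  [h₀.off + 6]
28. n8.fin = "vww"  [B₁.fin ++ "w"]
29. n1.env = -6  [-6]
30. n16.lim = false  [false]
31. n17.lim = false  [A₀.lim == true]
32. n18.acc = "yz"  ["yz"]
33. n19.key = true  [terminal]
34. n20.pre = -7  [terminal]
35. n21.key = false  [terminal]
36. n18.val = "yzr"  [S.acc ++ "r"]
37. n18.depth = false  [d.pre > -7]
38. n18.cnt = "yzq"  [S.acc ++ "q"]
39. n22.key = true  [terminal]
40. n17.pre = 8  [len(S.val) + 5]
41. n23.hot = true  [A₁.pre > 7]
42. n23.lim = true  [A₀.lim == false]
43. n24.key = true  [terminal]
44. n23.fin = "zv"  ["zv"]
45. n25.acc = true  [terminal]
46. n16.pre = 27  [A₁.pre + 19]
47. n0.val = "uqx"  ["u" ++ S.acc]
48. n0.depth = true  [D.env > -7]
49. n0.cnt = "qm"  ["qm"]

"pnpnkz"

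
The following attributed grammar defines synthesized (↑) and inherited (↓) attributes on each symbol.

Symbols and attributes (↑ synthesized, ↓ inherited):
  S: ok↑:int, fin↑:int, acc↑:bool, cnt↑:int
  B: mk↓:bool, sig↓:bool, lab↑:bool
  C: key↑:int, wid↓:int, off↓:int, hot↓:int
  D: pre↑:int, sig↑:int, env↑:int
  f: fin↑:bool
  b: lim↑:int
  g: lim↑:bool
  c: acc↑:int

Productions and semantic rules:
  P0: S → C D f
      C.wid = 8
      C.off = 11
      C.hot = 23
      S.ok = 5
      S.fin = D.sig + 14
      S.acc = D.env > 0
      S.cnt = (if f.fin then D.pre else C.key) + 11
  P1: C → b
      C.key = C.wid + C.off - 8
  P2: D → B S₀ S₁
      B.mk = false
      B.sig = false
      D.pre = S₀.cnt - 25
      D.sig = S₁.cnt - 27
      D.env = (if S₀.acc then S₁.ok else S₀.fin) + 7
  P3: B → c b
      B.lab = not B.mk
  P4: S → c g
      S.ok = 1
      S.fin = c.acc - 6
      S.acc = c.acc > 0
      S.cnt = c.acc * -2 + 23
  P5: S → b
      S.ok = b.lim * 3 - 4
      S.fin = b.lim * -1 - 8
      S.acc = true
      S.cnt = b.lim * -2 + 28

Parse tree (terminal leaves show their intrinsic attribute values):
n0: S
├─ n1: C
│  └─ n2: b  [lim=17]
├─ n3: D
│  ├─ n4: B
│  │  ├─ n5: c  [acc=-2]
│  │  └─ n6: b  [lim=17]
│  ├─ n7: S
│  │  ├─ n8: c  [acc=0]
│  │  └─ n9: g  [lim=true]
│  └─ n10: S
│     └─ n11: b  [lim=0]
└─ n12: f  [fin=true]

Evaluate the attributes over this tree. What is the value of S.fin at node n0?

15

1. n1.wid = 8  [8]
2. n1.off = 11  [11]
3. n1.hot = 23  [23]
4. n2.lim = 17  [terminal]
5. n1.key = 11  [C.wid + C.off - 8]
6. n4.mk = false  [false]
7. n4.sig = false  [false]
8. n5.acc = -2  [terminal]
9. n6.lim = 17  [terminal]
10. n4.lab = true  [not B.mk]
11. n8.acc = 0  [terminal]
12. n9.lim = true  [terminal]
13. n7.ok = 1  [1]
14. n7.fin = -6  [c.acc - 6]
15. n7.acc = false  [c.acc > 0]
16. n7.cnt = 23  [c.acc * -2 + 23]
17. n11.lim = 0  [terminal]
18. n10.ok = -4  [b.lim * 3 - 4]
19. n10.fin = -8  [b.lim * -1 - 8]
20. n10.acc = true  [true]
21. n10.cnt = 28  [b.lim * -2 + 28]
22. n3.pre = -2  [S₀.cnt - 25]
23. n3.sig = 1  [S₁.cnt - 27]
24. n3.env = 1  [(if S₀.acc then S₁.ok else S₀.fin) + 7]
25. n12.fin = true  [terminal]
26. n0.ok = 5  [5]
27. n0.fin = 15  [D.sig + 14]
28. n0.acc = true  [D.env > 0]
29. n0.cnt = 9  [(if f.fin then D.pre else C.key) + 11]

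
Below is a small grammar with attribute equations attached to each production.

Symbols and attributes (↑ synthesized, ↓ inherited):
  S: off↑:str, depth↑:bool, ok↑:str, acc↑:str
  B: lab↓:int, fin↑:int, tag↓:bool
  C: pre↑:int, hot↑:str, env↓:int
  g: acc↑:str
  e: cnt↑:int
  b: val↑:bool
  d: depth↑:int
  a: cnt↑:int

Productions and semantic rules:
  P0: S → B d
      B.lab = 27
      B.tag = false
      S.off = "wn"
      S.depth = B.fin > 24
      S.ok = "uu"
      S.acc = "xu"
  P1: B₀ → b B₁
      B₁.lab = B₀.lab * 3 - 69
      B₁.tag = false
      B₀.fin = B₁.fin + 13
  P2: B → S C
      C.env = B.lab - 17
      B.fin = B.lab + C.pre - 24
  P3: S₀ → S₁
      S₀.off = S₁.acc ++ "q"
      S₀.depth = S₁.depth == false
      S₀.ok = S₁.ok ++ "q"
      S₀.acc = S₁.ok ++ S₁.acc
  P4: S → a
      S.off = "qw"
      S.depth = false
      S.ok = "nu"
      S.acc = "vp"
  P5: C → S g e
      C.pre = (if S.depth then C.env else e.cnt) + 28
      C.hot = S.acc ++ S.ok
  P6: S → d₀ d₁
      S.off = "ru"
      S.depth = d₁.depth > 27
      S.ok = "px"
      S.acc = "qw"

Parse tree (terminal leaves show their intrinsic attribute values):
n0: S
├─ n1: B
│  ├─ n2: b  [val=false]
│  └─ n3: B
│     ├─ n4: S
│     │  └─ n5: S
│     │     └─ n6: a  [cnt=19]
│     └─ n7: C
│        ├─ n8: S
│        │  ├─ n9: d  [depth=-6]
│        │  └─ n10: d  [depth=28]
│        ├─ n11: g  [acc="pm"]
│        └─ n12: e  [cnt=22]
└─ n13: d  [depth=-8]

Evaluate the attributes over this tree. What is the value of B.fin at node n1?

24

1. n1.lab = 27  [27]
2. n1.tag = false  [false]
3. n2.val = false  [terminal]
4. n3.lab = 12  [B₀.lab * 3 - 69]
5. n3.tag = false  [false]
6. n6.cnt = 19  [terminal]
7. n5.off = "qw"  ["qw"]
8. n5.depth = false  [false]
9. n5.ok = "nu"  ["nu"]
10. n5.acc = "vp"  ["vp"]
11. n4.off = "vpq"  [S₁.acc ++ "q"]
12. n4.depth = true  [S₁.depth == false]
13. n4.ok = "nuq"  [S₁.ok ++ "q"]
14. n4.acc = "nuvp"  [S₁.ok ++ S₁.acc]
15. n7.env = -5  [B.lab - 17]
16. n9.depth = -6  [terminal]
17. n10.depth = 28  [terminal]
18. n8.off = "ru"  ["ru"]
19. n8.depth = true  [d₁.depth > 27]
20. n8.ok = "px"  ["px"]
21. n8.acc = "qw"  ["qw"]
22. n11.acc = "pm"  [terminal]
23. n12.cnt = 22  [terminal]
24. n7.pre = 23  [(if S.depth then C.env else e.cnt) + 28]
25. n7.hot = "qwpx"  [S.acc ++ S.ok]
26. n3.fin = 11  [B.lab + C.pre - 24]
27. n1.fin = 24  [B₁.fin + 13]
28. n13.depth = -8  [terminal]
29. n0.off = "wn"  ["wn"]
30. n0.depth = false  [B.fin > 24]
31. n0.ok = "uu"  ["uu"]
32. n0.acc = "xu"  ["xu"]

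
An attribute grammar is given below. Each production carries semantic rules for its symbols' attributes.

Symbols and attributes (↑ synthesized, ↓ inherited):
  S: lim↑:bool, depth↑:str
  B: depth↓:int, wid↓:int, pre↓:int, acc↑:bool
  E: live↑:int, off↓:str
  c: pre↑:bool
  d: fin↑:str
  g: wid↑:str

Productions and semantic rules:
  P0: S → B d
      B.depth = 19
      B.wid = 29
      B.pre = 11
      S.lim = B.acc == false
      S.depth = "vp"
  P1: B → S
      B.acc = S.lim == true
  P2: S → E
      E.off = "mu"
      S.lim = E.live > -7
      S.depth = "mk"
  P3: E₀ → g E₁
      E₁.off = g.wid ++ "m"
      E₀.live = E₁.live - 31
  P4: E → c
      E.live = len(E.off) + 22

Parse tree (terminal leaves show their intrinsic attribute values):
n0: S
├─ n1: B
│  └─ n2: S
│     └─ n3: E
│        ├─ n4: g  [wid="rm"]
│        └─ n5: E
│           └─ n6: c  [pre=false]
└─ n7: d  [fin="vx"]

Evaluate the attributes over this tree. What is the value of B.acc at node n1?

true

1. n1.depth = 19  [19]
2. n1.wid = 29  [29]
3. n1.pre = 11  [11]
4. n3.off = "mu"  ["mu"]
5. n4.wid = "rm"  [terminal]
6. n5.off = "rmm"  [g.wid ++ "m"]
7. n6.pre = false  [terminal]
8. n5.live = 25  [len(E.off) + 22]
9. n3.live = -6  [E₁.live - 31]
10. n2.lim = true  [E.live > -7]
11. n2.depth = "mk"  ["mk"]
12. n1.acc = true  [S.lim == true]
13. n7.fin = "vx"  [terminal]
14. n0.lim = false  [B.acc == false]
15. n0.depth = "vp"  ["vp"]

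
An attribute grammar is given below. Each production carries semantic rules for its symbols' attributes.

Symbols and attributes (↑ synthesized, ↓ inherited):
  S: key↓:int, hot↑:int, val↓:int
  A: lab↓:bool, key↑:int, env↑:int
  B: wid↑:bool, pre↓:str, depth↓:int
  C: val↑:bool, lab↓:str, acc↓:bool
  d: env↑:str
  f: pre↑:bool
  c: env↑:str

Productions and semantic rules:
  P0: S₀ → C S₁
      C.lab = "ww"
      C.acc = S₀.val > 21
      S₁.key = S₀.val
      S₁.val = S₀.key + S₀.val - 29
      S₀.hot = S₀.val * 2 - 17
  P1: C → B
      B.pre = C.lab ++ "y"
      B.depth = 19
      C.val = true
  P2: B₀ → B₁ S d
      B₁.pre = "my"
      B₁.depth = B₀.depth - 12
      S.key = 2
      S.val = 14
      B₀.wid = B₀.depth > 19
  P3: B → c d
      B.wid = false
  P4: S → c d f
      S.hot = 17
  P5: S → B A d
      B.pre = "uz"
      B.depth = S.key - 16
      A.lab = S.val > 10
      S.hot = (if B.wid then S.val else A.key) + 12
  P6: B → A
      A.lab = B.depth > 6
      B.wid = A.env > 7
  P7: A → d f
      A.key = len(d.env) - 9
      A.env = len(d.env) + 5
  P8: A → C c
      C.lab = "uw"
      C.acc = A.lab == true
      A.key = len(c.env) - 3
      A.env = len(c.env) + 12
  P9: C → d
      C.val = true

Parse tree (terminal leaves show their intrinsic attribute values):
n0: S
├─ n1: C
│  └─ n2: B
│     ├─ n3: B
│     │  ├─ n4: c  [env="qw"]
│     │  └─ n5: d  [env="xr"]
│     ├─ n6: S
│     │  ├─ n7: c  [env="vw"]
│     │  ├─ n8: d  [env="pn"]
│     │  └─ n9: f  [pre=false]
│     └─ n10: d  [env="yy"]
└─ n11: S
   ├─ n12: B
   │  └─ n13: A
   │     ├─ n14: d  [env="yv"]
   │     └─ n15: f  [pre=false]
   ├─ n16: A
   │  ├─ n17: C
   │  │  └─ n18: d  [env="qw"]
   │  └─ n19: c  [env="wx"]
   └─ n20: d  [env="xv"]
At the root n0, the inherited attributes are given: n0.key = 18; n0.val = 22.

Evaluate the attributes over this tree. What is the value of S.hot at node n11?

1. n0.key = 18  [given at root]
2. n0.val = 22  [given at root]
3. n1.lab = "ww"  ["ww"]
4. n1.acc = true  [S₀.val > 21]
5. n2.pre = "wwy"  [C.lab ++ "y"]
6. n2.depth = 19  [19]
7. n3.pre = "my"  ["my"]
8. n3.depth = 7  [B₀.depth - 12]
9. n4.env = "qw"  [terminal]
10. n5.env = "xr"  [terminal]
11. n3.wid = false  [false]
12. n6.key = 2  [2]
13. n6.val = 14  [14]
14. n7.env = "vw"  [terminal]
15. n8.env = "pn"  [terminal]
16. n9.pre = false  [terminal]
17. n6.hot = 17  [17]
18. n10.env = "yy"  [terminal]
19. n2.wid = false  [B₀.depth > 19]
20. n1.val = true  [true]
21. n11.key = 22  [S₀.val]
22. n11.val = 11  [S₀.key + S₀.val - 29]
23. n12.pre = "uz"  ["uz"]
24. n12.depth = 6  [S.key - 16]
25. n13.lab = false  [B.depth > 6]
26. n14.env = "yv"  [terminal]
27. n15.pre = false  [terminal]
28. n13.key = -7  [len(d.env) - 9]
29. n13.env = 7  [len(d.env) + 5]
30. n12.wid = false  [A.env > 7]
31. n16.lab = true  [S.val > 10]
32. n17.lab = "uw"  ["uw"]
33. n17.acc = true  [A.lab == true]
34. n18.env = "qw"  [terminal]
35. n17.val = true  [true]
36. n19.env = "wx"  [terminal]
37. n16.key = -1  [len(c.env) - 3]
38. n16.env = 14  [len(c.env) + 12]
39. n20.env = "xv"  [terminal]
40. n11.hot = 11  [(if B.wid then S.val else A.key) + 12]
41. n0.hot = 27  [S₀.val * 2 - 17]

11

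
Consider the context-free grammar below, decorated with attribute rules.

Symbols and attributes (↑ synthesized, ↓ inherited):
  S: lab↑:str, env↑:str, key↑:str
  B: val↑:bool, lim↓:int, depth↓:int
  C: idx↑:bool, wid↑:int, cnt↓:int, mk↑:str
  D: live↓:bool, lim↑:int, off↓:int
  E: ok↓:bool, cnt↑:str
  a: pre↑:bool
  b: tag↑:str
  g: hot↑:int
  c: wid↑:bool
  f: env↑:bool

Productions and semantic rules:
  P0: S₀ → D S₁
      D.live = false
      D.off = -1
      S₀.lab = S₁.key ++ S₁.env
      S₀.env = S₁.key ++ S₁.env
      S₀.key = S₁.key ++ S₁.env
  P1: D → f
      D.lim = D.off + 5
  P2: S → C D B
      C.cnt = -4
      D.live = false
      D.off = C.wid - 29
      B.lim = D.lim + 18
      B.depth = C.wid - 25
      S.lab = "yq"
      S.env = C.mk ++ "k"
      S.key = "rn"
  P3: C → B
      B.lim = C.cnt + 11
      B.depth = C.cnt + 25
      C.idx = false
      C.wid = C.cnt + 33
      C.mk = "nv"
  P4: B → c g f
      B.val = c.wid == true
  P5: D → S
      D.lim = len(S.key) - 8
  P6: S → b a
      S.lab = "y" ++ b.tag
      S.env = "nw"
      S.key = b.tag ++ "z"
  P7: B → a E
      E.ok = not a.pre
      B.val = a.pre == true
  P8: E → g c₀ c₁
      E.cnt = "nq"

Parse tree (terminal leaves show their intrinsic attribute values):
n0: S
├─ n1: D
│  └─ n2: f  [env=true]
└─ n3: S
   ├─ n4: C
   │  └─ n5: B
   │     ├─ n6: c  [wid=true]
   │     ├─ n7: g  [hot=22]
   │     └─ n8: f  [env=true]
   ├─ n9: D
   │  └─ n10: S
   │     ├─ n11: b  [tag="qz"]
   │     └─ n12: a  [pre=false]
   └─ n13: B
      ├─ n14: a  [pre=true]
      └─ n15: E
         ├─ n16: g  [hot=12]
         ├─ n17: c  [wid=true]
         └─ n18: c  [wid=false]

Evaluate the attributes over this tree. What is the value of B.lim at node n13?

13

1. n1.live = false  [false]
2. n1.off = -1  [-1]
3. n2.env = true  [terminal]
4. n1.lim = 4  [D.off + 5]
5. n4.cnt = -4  [-4]
6. n5.lim = 7  [C.cnt + 11]
7. n5.depth = 21  [C.cnt + 25]
8. n6.wid = true  [terminal]
9. n7.hot = 22  [terminal]
10. n8.env = true  [terminal]
11. n5.val = true  [c.wid == true]
12. n4.idx = false  [false]
13. n4.wid = 29  [C.cnt + 33]
14. n4.mk = "nv"  ["nv"]
15. n9.live = false  [false]
16. n9.off = 0  [C.wid - 29]
17. n11.tag = "qz"  [terminal]
18. n12.pre = false  [terminal]
19. n10.lab = "yqz"  ["y" ++ b.tag]
20. n10.env = "nw"  ["nw"]
21. n10.key = "qzz"  [b.tag ++ "z"]
22. n9.lim = -5  [len(S.key) - 8]
23. n13.lim = 13  [D.lim + 18]
24. n13.depth = 4  [C.wid - 25]
25. n14.pre = true  [terminal]
26. n15.ok = false  [not a.pre]
27. n16.hot = 12  [terminal]
28. n17.wid = true  [terminal]
29. n18.wid = false  [terminal]
30. n15.cnt = "nq"  ["nq"]
31. n13.val = true  [a.pre == true]
32. n3.lab = "yq"  ["yq"]
33. n3.env = "nvk"  [C.mk ++ "k"]
34. n3.key = "rn"  ["rn"]
35. n0.lab = "rnnvk"  [S₁.key ++ S₁.env]
36. n0.env = "rnnvk"  [S₁.key ++ S₁.env]
37. n0.key = "rnnvk"  [S₁.key ++ S₁.env]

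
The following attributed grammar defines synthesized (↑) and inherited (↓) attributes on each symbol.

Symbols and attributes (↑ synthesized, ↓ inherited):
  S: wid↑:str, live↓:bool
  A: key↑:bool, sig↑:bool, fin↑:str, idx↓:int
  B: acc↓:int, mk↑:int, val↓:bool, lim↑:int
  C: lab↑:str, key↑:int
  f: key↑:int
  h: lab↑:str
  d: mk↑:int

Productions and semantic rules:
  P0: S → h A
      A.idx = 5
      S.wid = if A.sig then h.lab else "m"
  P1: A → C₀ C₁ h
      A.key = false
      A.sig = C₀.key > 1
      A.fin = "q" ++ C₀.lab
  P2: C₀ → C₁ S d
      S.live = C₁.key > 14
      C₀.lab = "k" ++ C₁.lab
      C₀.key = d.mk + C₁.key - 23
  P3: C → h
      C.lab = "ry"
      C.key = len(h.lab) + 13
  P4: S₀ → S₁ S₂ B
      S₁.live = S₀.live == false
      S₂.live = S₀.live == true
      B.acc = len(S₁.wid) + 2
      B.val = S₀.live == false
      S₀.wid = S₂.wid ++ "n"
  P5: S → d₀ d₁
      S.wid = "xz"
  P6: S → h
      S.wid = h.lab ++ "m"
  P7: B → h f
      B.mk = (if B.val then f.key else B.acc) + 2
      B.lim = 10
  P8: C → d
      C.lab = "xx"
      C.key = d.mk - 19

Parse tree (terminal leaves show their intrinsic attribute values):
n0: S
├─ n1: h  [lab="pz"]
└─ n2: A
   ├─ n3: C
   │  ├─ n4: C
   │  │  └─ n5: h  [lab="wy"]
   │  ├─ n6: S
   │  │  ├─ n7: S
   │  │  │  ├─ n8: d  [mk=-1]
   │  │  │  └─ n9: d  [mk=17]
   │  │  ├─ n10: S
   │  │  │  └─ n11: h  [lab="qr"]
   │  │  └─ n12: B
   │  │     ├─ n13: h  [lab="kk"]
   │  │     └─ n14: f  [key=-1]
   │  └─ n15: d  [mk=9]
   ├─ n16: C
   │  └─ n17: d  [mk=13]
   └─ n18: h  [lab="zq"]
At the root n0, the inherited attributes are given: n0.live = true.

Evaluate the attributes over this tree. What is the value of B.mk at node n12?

1. n0.live = true  [given at root]
2. n1.lab = "pz"  [terminal]
3. n2.idx = 5  [5]
4. n5.lab = "wy"  [terminal]
5. n4.lab = "ry"  ["ry"]
6. n4.key = 15  [len(h.lab) + 13]
7. n6.live = true  [C₁.key > 14]
8. n7.live = false  [S₀.live == false]
9. n8.mk = -1  [terminal]
10. n9.mk = 17  [terminal]
11. n7.wid = "xz"  ["xz"]
12. n10.live = true  [S₀.live == true]
13. n11.lab = "qr"  [terminal]
14. n10.wid = "qrm"  [h.lab ++ "m"]
15. n12.acc = 4  [len(S₁.wid) + 2]
16. n12.val = false  [S₀.live == false]
17. n13.lab = "kk"  [terminal]
18. n14.key = -1  [terminal]
19. n12.mk = 6  [(if B.val then f.key else B.acc) + 2]
20. n12.lim = 10  [10]
21. n6.wid = "qrmn"  [S₂.wid ++ "n"]
22. n15.mk = 9  [terminal]
23. n3.lab = "kry"  ["k" ++ C₁.lab]
24. n3.key = 1  [d.mk + C₁.key - 23]
25. n17.mk = 13  [terminal]
26. n16.lab = "xx"  ["xx"]
27. n16.key = -6  [d.mk - 19]
28. n18.lab = "zq"  [terminal]
29. n2.key = false  [false]
30. n2.sig = false  [C₀.key > 1]
31. n2.fin = "qkry"  ["q" ++ C₀.lab]
32. n0.wid = "m"  [if A.sig then h.lab else "m"]

6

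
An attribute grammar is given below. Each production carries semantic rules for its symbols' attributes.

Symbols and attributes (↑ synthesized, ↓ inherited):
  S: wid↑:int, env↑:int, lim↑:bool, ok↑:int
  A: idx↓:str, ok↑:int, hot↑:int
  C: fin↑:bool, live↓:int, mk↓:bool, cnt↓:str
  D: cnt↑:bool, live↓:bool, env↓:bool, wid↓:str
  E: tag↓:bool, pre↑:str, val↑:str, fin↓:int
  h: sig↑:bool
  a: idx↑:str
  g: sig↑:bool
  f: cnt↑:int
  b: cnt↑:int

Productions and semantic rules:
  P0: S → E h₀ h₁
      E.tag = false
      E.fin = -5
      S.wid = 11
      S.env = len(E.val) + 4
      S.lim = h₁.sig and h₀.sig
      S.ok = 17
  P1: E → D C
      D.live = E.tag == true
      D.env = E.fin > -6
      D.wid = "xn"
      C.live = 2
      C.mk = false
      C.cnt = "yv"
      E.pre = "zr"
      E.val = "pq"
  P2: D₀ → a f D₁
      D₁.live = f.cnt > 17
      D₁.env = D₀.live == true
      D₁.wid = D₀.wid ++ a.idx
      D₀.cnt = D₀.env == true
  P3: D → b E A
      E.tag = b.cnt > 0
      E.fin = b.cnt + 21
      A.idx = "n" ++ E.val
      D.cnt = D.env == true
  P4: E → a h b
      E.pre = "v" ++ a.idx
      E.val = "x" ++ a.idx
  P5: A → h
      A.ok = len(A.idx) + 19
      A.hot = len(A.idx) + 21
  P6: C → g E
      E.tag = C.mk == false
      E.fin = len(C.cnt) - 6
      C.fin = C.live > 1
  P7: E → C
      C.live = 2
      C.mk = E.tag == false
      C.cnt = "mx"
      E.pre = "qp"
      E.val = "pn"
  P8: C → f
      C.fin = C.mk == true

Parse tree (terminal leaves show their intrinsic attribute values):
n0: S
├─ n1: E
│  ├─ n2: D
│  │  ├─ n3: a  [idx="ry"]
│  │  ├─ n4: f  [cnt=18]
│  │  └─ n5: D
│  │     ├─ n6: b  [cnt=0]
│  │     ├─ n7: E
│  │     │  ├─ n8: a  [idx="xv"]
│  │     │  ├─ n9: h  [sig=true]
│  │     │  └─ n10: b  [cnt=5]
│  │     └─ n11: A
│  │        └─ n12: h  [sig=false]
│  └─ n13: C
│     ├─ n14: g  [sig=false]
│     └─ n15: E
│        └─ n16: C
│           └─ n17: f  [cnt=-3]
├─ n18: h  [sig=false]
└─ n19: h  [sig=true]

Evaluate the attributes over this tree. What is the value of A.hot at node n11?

1. n1.tag = false  [false]
2. n1.fin = -5  [-5]
3. n2.live = false  [E.tag == true]
4. n2.env = true  [E.fin > -6]
5. n2.wid = "xn"  ["xn"]
6. n3.idx = "ry"  [terminal]
7. n4.cnt = 18  [terminal]
8. n5.live = true  [f.cnt > 17]
9. n5.env = false  [D₀.live == true]
10. n5.wid = "xnry"  [D₀.wid ++ a.idx]
11. n6.cnt = 0  [terminal]
12. n7.tag = false  [b.cnt > 0]
13. n7.fin = 21  [b.cnt + 21]
14. n8.idx = "xv"  [terminal]
15. n9.sig = true  [terminal]
16. n10.cnt = 5  [terminal]
17. n7.pre = "vxv"  ["v" ++ a.idx]
18. n7.val = "xxv"  ["x" ++ a.idx]
19. n11.idx = "nxxv"  ["n" ++ E.val]
20. n12.sig = false  [terminal]
21. n11.ok = 23  [len(A.idx) + 19]
22. n11.hot = 25  [len(A.idx) + 21]
23. n5.cnt = false  [D.env == true]
24. n2.cnt = true  [D₀.env == true]
25. n13.live = 2  [2]
26. n13.mk = false  [false]
27. n13.cnt = "yv"  ["yv"]
28. n14.sig = false  [terminal]
29. n15.tag = true  [C.mk == false]
30. n15.fin = -4  [len(C.cnt) - 6]
31. n16.live = 2  [2]
32. n16.mk = false  [E.tag == false]
33. n16.cnt = "mx"  ["mx"]
34. n17.cnt = -3  [terminal]
35. n16.fin = false  [C.mk == true]
36. n15.pre = "qp"  ["qp"]
37. n15.val = "pn"  ["pn"]
38. n13.fin = true  [C.live > 1]
39. n1.pre = "zr"  ["zr"]
40. n1.val = "pq"  ["pq"]
41. n18.sig = false  [terminal]
42. n19.sig = true  [terminal]
43. n0.wid = 11  [11]
44. n0.env = 6  [len(E.val) + 4]
45. n0.lim = false  [h₁.sig and h₀.sig]
46. n0.ok = 17  [17]

25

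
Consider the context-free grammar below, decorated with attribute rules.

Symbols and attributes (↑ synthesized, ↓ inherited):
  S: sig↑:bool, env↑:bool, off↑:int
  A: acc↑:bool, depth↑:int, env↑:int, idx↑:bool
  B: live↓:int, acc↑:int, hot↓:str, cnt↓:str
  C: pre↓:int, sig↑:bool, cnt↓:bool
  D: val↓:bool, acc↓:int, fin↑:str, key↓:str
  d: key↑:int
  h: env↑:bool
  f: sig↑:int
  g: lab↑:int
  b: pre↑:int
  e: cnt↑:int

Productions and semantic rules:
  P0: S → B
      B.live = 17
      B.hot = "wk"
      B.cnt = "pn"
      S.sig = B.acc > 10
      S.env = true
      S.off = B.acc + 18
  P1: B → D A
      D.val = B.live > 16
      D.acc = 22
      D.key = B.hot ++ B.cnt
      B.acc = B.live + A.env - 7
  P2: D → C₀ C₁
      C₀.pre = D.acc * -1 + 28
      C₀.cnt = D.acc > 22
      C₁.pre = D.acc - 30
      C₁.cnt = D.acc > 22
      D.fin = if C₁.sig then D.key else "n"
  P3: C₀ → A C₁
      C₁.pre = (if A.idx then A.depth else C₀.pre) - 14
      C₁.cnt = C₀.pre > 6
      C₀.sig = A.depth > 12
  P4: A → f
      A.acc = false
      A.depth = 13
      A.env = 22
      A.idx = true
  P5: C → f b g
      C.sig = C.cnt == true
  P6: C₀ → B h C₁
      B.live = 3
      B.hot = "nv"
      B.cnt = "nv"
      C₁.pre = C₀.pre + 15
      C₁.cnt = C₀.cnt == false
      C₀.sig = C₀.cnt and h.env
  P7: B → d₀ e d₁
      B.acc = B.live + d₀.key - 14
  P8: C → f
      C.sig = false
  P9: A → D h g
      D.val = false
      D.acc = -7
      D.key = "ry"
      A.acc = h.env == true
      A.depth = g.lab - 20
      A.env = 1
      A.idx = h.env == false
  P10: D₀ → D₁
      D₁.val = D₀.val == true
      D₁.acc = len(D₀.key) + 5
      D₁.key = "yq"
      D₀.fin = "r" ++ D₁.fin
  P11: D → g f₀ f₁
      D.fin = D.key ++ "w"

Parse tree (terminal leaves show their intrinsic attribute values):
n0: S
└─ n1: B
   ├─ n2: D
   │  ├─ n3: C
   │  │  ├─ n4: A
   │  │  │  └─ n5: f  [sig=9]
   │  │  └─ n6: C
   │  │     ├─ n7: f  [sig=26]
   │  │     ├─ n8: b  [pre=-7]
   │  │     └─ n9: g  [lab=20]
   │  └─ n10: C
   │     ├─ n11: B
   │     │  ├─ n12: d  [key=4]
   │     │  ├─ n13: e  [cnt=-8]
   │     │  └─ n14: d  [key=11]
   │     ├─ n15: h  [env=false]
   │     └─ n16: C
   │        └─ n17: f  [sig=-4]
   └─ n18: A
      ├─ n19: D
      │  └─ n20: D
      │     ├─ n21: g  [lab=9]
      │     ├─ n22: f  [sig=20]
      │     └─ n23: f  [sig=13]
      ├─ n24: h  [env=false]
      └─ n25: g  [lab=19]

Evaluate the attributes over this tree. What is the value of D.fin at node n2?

"n"

1. n1.live = 17  [17]
2. n1.hot = "wk"  ["wk"]
3. n1.cnt = "pn"  ["pn"]
4. n2.val = true  [B.live > 16]
5. n2.acc = 22  [22]
6. n2.key = "wkpn"  [B.hot ++ B.cnt]
7. n3.pre = 6  [D.acc * -1 + 28]
8. n3.cnt = false  [D.acc > 22]
9. n5.sig = 9  [terminal]
10. n4.acc = false  [false]
11. n4.depth = 13  [13]
12. n4.env = 22  [22]
13. n4.idx = true  [true]
14. n6.pre = -1  [(if A.idx then A.depth else C₀.pre) - 14]
15. n6.cnt = false  [C₀.pre > 6]
16. n7.sig = 26  [terminal]
17. n8.pre = -7  [terminal]
18. n9.lab = 20  [terminal]
19. n6.sig = false  [C.cnt == true]
20. n3.sig = true  [A.depth > 12]
21. n10.pre = -8  [D.acc - 30]
22. n10.cnt = false  [D.acc > 22]
23. n11.live = 3  [3]
24. n11.hot = "nv"  ["nv"]
25. n11.cnt = "nv"  ["nv"]
26. n12.key = 4  [terminal]
27. n13.cnt = -8  [terminal]
28. n14.key = 11  [terminal]
29. n11.acc = -7  [B.live + d₀.key - 14]
30. n15.env = false  [terminal]
31. n16.pre = 7  [C₀.pre + 15]
32. n16.cnt = true  [C₀.cnt == false]
33. n17.sig = -4  [terminal]
34. n16.sig = false  [false]
35. n10.sig = false  [C₀.cnt and h.env]
36. n2.fin = "n"  [if C₁.sig then D.key else "n"]
37. n19.val = false  [false]
38. n19.acc = -7  [-7]
39. n19.key = "ry"  ["ry"]
40. n20.val = false  [D₀.val == true]
41. n20.acc = 7  [len(D₀.key) + 5]
42. n20.key = "yq"  ["yq"]
43. n21.lab = 9  [terminal]
44. n22.sig = 20  [terminal]
45. n23.sig = 13  [terminal]
46. n20.fin = "yqw"  [D.key ++ "w"]
47. n19.fin = "ryqw"  ["r" ++ D₁.fin]
48. n24.env = false  [terminal]
49. n25.lab = 19  [terminal]
50. n18.acc = false  [h.env == true]
51. n18.depth = -1  [g.lab - 20]
52. n18.env = 1  [1]
53. n18.idx = true  [h.env == false]
54. n1.acc = 11  [B.live + A.env - 7]
55. n0.sig = true  [B.acc > 10]
56. n0.env = true  [true]
57. n0.off = 29  [B.acc + 18]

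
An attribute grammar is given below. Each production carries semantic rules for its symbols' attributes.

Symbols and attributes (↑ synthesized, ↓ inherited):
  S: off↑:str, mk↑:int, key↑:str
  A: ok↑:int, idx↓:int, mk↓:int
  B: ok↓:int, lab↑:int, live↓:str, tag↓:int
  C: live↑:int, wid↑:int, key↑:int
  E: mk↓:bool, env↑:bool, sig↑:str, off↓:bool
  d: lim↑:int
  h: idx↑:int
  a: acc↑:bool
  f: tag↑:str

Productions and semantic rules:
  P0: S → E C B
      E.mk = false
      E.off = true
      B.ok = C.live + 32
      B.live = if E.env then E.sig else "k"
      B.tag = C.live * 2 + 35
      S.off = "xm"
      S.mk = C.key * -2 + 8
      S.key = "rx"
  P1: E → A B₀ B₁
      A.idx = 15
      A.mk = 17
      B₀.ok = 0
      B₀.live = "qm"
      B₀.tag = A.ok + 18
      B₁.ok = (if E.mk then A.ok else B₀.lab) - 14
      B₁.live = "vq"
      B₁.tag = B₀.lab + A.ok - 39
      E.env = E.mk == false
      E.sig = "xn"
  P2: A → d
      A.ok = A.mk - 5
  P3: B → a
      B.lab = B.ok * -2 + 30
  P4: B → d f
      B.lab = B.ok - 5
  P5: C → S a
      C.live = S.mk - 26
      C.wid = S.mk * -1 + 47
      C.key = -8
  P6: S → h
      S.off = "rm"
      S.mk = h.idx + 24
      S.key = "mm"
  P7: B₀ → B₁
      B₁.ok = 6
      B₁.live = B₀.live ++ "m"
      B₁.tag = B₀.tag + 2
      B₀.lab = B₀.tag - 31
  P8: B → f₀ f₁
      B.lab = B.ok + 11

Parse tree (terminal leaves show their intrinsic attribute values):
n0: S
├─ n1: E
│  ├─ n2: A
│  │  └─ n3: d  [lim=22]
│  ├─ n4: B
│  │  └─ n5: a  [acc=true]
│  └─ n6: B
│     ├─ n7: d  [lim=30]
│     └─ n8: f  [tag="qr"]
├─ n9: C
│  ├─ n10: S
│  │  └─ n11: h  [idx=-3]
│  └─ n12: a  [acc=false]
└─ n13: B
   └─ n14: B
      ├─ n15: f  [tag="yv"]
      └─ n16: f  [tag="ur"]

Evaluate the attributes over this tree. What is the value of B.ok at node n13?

27

1. n1.mk = false  [false]
2. n1.off = true  [true]
3. n2.idx = 15  [15]
4. n2.mk = 17  [17]
5. n3.lim = 22  [terminal]
6. n2.ok = 12  [A.mk - 5]
7. n4.ok = 0  [0]
8. n4.live = "qm"  ["qm"]
9. n4.tag = 30  [A.ok + 18]
10. n5.acc = true  [terminal]
11. n4.lab = 30  [B.ok * -2 + 30]
12. n6.ok = 16  [(if E.mk then A.ok else B₀.lab) - 14]
13. n6.live = "vq"  ["vq"]
14. n6.tag = 3  [B₀.lab + A.ok - 39]
15. n7.lim = 30  [terminal]
16. n8.tag = "qr"  [terminal]
17. n6.lab = 11  [B.ok - 5]
18. n1.env = true  [E.mk == false]
19. n1.sig = "xn"  ["xn"]
20. n11.idx = -3  [terminal]
21. n10.off = "rm"  ["rm"]
22. n10.mk = 21  [h.idx + 24]
23. n10.key = "mm"  ["mm"]
24. n12.acc = false  [terminal]
25. n9.live = -5  [S.mk - 26]
26. n9.wid = 26  [S.mk * -1 + 47]
27. n9.key = -8  [-8]
28. n13.ok = 27  [C.live + 32]
29. n13.live = "xn"  [if E.env then E.sig else "k"]
30. n13.tag = 25  [C.live * 2 + 35]
31. n14.ok = 6  [6]
32. n14.live = "xnm"  [B₀.live ++ "m"]
33. n14.tag = 27  [B₀.tag + 2]
34. n15.tag = "yv"  [terminal]
35. n16.tag = "ur"  [terminal]
36. n14.lab = 17  [B.ok + 11]
37. n13.lab = -6  [B₀.tag - 31]
38. n0.off = "xm"  ["xm"]
39. n0.mk = 24  [C.key * -2 + 8]
40. n0.key = "rx"  ["rx"]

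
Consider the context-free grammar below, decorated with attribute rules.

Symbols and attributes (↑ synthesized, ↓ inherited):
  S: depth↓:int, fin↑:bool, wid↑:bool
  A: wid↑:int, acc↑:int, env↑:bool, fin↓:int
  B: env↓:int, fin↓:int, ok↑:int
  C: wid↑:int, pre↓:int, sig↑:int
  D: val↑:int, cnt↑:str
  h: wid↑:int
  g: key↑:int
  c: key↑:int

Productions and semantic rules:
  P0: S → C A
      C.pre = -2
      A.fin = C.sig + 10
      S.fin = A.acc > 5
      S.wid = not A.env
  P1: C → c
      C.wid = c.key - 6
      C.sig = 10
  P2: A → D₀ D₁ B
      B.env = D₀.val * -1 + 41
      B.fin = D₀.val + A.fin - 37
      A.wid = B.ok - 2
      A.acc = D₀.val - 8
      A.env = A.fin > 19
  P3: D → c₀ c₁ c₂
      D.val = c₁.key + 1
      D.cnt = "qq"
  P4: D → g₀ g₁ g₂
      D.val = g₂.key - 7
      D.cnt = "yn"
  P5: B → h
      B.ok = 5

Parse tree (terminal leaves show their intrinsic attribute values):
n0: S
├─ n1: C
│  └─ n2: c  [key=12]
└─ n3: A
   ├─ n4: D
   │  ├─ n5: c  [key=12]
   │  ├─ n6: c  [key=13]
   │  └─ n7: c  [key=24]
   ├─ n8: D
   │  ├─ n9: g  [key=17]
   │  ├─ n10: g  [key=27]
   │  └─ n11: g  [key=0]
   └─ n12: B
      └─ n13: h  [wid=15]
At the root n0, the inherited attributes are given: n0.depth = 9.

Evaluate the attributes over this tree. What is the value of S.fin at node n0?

true

1. n0.depth = 9  [given at root]
2. n1.pre = -2  [-2]
3. n2.key = 12  [terminal]
4. n1.wid = 6  [c.key - 6]
5. n1.sig = 10  [10]
6. n3.fin = 20  [C.sig + 10]
7. n5.key = 12  [terminal]
8. n6.key = 13  [terminal]
9. n7.key = 24  [terminal]
10. n4.val = 14  [c₁.key + 1]
11. n4.cnt = "qq"  ["qq"]
12. n9.key = 17  [terminal]
13. n10.key = 27  [terminal]
14. n11.key = 0  [terminal]
15. n8.val = -7  [g₂.key - 7]
16. n8.cnt = "yn"  ["yn"]
17. n12.env = 27  [D₀.val * -1 + 41]
18. n12.fin = -3  [D₀.val + A.fin - 37]
19. n13.wid = 15  [terminal]
20. n12.ok = 5  [5]
21. n3.wid = 3  [B.ok - 2]
22. n3.acc = 6  [D₀.val - 8]
23. n3.env = true  [A.fin > 19]
24. n0.fin = true  [A.acc > 5]
25. n0.wid = false  [not A.env]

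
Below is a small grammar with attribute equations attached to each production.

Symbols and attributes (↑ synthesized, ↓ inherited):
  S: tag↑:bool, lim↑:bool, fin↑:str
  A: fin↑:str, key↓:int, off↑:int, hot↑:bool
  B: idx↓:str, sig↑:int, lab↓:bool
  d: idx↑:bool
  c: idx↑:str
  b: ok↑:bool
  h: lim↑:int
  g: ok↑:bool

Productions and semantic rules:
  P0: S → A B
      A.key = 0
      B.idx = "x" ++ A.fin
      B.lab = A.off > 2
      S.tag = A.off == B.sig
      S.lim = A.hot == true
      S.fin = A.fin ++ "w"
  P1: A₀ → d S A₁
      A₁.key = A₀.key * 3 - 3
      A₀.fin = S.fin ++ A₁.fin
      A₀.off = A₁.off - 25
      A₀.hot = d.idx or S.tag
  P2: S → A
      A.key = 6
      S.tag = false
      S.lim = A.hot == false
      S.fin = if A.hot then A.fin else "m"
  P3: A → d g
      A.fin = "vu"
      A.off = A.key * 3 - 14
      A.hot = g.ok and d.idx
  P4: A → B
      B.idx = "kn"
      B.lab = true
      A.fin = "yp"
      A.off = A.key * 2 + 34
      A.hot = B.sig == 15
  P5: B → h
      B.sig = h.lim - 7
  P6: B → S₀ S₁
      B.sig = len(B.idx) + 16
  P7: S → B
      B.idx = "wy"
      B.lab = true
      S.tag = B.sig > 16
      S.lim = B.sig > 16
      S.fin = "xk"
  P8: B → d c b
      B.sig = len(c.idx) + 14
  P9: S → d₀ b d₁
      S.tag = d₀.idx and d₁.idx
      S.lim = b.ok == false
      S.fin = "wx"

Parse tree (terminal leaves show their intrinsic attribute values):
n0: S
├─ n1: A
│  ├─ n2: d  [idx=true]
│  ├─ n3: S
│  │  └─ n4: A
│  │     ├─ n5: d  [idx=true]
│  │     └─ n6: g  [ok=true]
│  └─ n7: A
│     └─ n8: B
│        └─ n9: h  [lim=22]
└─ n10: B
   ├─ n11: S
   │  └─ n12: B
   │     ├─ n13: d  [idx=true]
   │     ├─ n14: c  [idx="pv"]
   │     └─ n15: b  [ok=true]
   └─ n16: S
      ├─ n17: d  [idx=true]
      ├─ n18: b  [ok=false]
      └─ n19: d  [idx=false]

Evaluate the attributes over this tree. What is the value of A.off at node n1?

1. n1.key = 0  [0]
2. n2.idx = true  [terminal]
3. n4.key = 6  [6]
4. n5.idx = true  [terminal]
5. n6.ok = true  [terminal]
6. n4.fin = "vu"  ["vu"]
7. n4.off = 4  [A.key * 3 - 14]
8. n4.hot = true  [g.ok and d.idx]
9. n3.tag = false  [false]
10. n3.lim = false  [A.hot == false]
11. n3.fin = "vu"  [if A.hot then A.fin else "m"]
12. n7.key = -3  [A₀.key * 3 - 3]
13. n8.idx = "kn"  ["kn"]
14. n8.lab = true  [true]
15. n9.lim = 22  [terminal]
16. n8.sig = 15  [h.lim - 7]
17. n7.fin = "yp"  ["yp"]
18. n7.off = 28  [A.key * 2 + 34]
19. n7.hot = true  [B.sig == 15]
20. n1.fin = "vuyp"  [S.fin ++ A₁.fin]
21. n1.off = 3  [A₁.off - 25]
22. n1.hot = true  [d.idx or S.tag]
23. n10.idx = "xvuyp"  ["x" ++ A.fin]
24. n10.lab = true  [A.off > 2]
25. n12.idx = "wy"  ["wy"]
26. n12.lab = true  [true]
27. n13.idx = true  [terminal]
28. n14.idx = "pv"  [terminal]
29. n15.ok = true  [terminal]
30. n12.sig = 16  [len(c.idx) + 14]
31. n11.tag = false  [B.sig > 16]
32. n11.lim = false  [B.sig > 16]
33. n11.fin = "xk"  ["xk"]
34. n17.idx = true  [terminal]
35. n18.ok = false  [terminal]
36. n19.idx = false  [terminal]
37. n16.tag = false  [d₀.idx and d₁.idx]
38. n16.lim = true  [b.ok == false]
39. n16.fin = "wx"  ["wx"]
40. n10.sig = 21  [len(B.idx) + 16]
41. n0.tag = false  [A.off == B.sig]
42. n0.lim = true  [A.hot == true]
43. n0.fin = "vuypw"  [A.fin ++ "w"]

3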